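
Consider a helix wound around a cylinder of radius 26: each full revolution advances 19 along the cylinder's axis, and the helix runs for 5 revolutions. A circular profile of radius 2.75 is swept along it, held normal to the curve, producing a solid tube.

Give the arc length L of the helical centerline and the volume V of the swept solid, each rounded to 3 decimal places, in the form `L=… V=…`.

L=822.320 V=19536.922

2πR = 2π·26 = 163.362818
per-turn = √(163.362818² + 19²) = √(26687.4103 + 361) = √27048.4103 = 164.464009
L = 5 × 164.464009 = 822.320046
V = π·2.75² × L = 23.758294 × 822.320046 = 19536.921771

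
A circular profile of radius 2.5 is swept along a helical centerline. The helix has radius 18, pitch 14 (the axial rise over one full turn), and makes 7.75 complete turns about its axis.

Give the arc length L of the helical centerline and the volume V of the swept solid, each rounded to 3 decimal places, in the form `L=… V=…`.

2πR = 2π·18 = 113.097336
per-turn = √(113.097336² + 14²) = √(12791.0073 + 196) = √12987.0073 = 113.960552
L = 7.75 × 113.960552 = 883.194274
V = π·2.5² × L = 19.634954 × 883.194274 = 17341.479024

L=883.194 V=17341.479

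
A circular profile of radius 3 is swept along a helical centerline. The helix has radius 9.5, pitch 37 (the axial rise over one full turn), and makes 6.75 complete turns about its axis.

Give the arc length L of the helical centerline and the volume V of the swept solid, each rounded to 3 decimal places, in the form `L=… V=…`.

L=474.037 V=13403.076

2πR = 2π·9.5 = 59.690260
per-turn = √(59.690260² + 37²) = √(3562.9272 + 1369) = √4931.9272 = 70.227681
L = 6.75 × 70.227681 = 474.036847
V = π·3² × L = 28.274334 × 474.036847 = 13403.076091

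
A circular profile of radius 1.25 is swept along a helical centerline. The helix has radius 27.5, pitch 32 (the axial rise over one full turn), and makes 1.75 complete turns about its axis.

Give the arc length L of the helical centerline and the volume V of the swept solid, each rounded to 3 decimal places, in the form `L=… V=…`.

L=307.520 V=1509.536

2πR = 2π·27.5 = 172.787596
per-turn = √(172.787596² + 32²) = √(29855.5533 + 1024) = √30879.5533 = 175.725790
L = 1.75 × 175.725790 = 307.520133
V = π·1.25² × L = 4.908739 × 307.520133 = 1509.535921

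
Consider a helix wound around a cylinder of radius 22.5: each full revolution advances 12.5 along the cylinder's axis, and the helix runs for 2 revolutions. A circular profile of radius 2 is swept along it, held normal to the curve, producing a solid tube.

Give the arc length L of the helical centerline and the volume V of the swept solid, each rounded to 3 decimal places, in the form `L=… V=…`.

2πR = 2π·22.5 = 141.371669
per-turn = √(141.371669² + 12.5²) = √(19985.9489 + 156.25) = √20142.1989 = 141.923215
L = 2 × 141.923215 = 283.846430
V = π·2² × L = 12.566371 × 283.846430 = 3566.919433

L=283.846 V=3566.919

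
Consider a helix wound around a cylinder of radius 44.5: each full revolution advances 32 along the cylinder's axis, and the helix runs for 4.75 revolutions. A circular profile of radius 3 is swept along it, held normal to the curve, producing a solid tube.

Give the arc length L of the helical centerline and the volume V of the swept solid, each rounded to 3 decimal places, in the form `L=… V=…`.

2πR = 2π·44.5 = 279.601746
per-turn = √(279.601746² + 32²) = √(78177.1365 + 1024) = √79201.1365 = 281.426965
L = 4.75 × 281.426965 = 1336.778082
V = π·3² × L = 28.274334 × 1336.778082 = 37796.509826

L=1336.778 V=37796.510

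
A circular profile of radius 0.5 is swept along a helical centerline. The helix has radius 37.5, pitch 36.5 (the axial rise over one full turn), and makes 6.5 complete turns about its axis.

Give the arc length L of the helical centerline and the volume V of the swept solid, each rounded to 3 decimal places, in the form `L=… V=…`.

L=1549.794 V=1217.205

2πR = 2π·37.5 = 235.619449
per-turn = √(235.619449² + 36.5²) = √(55516.5248 + 1332.25) = √56848.7748 = 238.429811
L = 6.5 × 238.429811 = 1549.793771
V = π·0.5² × L = 0.785398 × 1549.793771 = 1217.205182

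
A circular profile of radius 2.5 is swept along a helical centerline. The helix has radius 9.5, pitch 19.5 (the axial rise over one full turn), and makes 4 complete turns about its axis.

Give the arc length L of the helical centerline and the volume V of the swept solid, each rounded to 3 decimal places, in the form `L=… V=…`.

L=251.179 V=4931.886

2πR = 2π·9.5 = 59.690260
per-turn = √(59.690260² + 19.5²) = √(3562.9272 + 380.25) = √3943.1772 = 62.794723
L = 4 × 62.794723 = 251.178890
V = π·2.5² × L = 19.634954 × 251.178890 = 4931.885982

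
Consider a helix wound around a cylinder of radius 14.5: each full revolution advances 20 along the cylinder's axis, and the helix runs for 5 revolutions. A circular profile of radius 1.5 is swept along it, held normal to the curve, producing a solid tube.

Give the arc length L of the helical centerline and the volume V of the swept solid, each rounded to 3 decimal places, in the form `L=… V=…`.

L=466.378 V=3296.632

2πR = 2π·14.5 = 91.106187
per-turn = √(91.106187² + 20²) = √(8300.3373 + 400) = √8700.3373 = 93.275599
L = 5 × 93.275599 = 466.377993
V = π·1.5² × L = 7.068583 × 466.377993 = 3296.631774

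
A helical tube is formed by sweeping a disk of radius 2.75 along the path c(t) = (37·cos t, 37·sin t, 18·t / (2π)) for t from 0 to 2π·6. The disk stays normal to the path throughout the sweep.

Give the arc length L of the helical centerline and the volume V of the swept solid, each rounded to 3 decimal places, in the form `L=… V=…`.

L=1399.042 V=33238.850

2πR = 2π·37 = 232.477856
per-turn = √(232.477856² + 18²) = √(54045.9537 + 324) = √54369.9537 = 233.173656
L = 6 × 233.173656 = 1399.041934
V = π·2.75² × L = 23.758294 × 1399.041934 = 33238.850207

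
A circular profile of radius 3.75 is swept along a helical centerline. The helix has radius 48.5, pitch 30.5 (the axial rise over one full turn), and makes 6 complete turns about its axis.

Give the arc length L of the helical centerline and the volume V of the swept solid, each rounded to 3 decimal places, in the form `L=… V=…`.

2πR = 2π·48.5 = 304.734487
per-turn = √(304.734487² + 30.5²) = √(92863.1078 + 930.25) = √93793.3578 = 306.257013
L = 6 × 306.257013 = 1837.542076
V = π·3.75² × L = 44.178647 × 1837.542076 = 81180.122157

L=1837.542 V=81180.122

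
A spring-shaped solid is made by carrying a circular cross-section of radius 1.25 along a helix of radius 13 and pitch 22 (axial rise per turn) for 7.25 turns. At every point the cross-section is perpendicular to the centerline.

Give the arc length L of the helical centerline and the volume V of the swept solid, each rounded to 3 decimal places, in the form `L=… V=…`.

2πR = 2π·13 = 81.681409
per-turn = √(81.681409² + 22²) = √(6671.8526 + 484) = √7155.8526 = 84.592273
L = 7.25 × 84.592273 = 613.293976
V = π·1.25² × L = 4.908739 × 613.293976 = 3010.499765

L=613.294 V=3010.500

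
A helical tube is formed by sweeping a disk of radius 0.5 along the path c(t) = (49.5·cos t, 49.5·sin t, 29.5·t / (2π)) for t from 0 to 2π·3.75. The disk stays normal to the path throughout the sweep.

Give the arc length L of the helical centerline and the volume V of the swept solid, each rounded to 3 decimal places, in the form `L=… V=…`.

2πR = 2π·49.5 = 311.017673
per-turn = √(311.017673² + 29.5²) = √(96731.9927 + 870.25) = √97602.2427 = 312.413576
L = 3.75 × 312.413576 = 1171.550912
V = π·0.5² × L = 0.785398 × 1171.550912 = 920.133934

L=1171.551 V=920.134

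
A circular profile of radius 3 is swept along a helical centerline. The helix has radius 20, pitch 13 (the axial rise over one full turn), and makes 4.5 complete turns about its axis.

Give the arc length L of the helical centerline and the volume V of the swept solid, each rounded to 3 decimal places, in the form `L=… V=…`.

2πR = 2π·20 = 125.663706
per-turn = √(125.663706² + 13²) = √(15791.3670 + 169) = √15960.3670 = 126.334346
L = 4.5 × 126.334346 = 568.504558
V = π·3² × L = 28.274334 × 568.504558 = 16074.087690

L=568.505 V=16074.088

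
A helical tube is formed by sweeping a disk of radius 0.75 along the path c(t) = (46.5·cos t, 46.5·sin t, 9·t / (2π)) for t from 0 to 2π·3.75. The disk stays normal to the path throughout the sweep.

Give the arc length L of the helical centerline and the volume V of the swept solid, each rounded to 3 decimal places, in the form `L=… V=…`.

L=1096.150 V=1937.057

2πR = 2π·46.5 = 292.168117
per-turn = √(292.168117² + 9²) = √(85362.2085 + 81) = √85443.2085 = 292.306703
L = 3.75 × 292.306703 = 1096.150135
V = π·0.75² × L = 1.767146 × 1096.150135 = 1937.057182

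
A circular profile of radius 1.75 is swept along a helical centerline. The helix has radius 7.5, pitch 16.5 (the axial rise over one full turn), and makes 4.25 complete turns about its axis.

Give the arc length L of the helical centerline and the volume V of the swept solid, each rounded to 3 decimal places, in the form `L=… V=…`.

2πR = 2π·7.5 = 47.123890
per-turn = √(47.123890² + 16.5²) = √(2220.6610 + 272.25) = √2492.9110 = 49.929060
L = 4.25 × 49.929060 = 212.198503
V = π·1.75² × L = 9.621128 × 212.198503 = 2041.588855

L=212.199 V=2041.589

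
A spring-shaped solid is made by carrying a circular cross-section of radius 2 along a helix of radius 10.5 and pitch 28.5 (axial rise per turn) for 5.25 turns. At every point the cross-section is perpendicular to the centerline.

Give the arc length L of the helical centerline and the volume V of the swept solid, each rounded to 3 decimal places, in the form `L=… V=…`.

L=377.297 V=4741.258

2πR = 2π·10.5 = 65.973446
per-turn = √(65.973446² + 28.5²) = √(4352.4955 + 812.25) = √5164.7455 = 71.866164
L = 5.25 × 71.866164 = 377.297361
V = π·2² × L = 12.566371 × 377.297361 = 4741.258476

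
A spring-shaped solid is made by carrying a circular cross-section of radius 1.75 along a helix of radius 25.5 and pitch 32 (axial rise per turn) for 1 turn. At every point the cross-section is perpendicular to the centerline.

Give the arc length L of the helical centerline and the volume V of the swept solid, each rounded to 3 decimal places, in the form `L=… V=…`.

L=163.386 V=1571.953

2πR = 2π·25.5 = 160.221225
per-turn = √(160.221225² + 32²) = √(25670.8410 + 1024) = √26694.8410 = 163.385559
L = 1 × 163.385559 = 163.385559
V = π·1.75² × L = 9.621128 × 163.385559 = 1571.953300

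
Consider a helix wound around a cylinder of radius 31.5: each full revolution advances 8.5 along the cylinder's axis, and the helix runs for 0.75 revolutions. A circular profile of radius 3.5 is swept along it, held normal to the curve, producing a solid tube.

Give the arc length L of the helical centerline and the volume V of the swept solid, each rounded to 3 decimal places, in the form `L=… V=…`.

L=148.577 V=5717.916

2πR = 2π·31.5 = 197.920337
per-turn = √(197.920337² + 8.5²) = √(39172.4599 + 72.25) = √39244.7099 = 198.102776
L = 0.75 × 198.102776 = 148.577082
V = π·3.5² × L = 38.484510 × 148.577082 = 5717.916200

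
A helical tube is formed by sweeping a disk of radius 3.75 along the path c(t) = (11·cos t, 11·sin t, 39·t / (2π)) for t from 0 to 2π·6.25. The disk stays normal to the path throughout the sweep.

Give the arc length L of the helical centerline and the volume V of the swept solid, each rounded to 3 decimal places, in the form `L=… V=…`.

2πR = 2π·11 = 69.115038
per-turn = √(69.115038² + 39²) = √(4776.8885 + 1521) = √6297.8885 = 79.359237
L = 6.25 × 79.359237 = 495.995233
V = π·3.75² × L = 44.178647 × 495.995233 = 21912.398139

L=495.995 V=21912.398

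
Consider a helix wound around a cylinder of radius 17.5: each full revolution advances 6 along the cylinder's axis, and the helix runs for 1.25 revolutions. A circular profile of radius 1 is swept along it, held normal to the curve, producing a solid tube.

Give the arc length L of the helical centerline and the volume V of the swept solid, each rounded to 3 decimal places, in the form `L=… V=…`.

2πR = 2π·17.5 = 109.955743
per-turn = √(109.955743² + 6²) = √(12090.2654 + 36) = √12126.2654 = 110.119323
L = 1.25 × 110.119323 = 137.649154
V = π·1² × L = 3.141593 × 137.649154 = 432.437572

L=137.649 V=432.438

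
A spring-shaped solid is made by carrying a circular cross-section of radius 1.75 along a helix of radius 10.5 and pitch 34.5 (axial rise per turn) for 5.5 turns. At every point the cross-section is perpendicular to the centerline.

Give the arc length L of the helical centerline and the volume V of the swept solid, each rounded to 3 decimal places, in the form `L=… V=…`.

L=409.473 V=3939.591

2πR = 2π·10.5 = 65.973446
per-turn = √(65.973446² + 34.5²) = √(4352.4955 + 1190.25) = √5542.7455 = 74.449617
L = 5.5 × 74.449617 = 409.472896
V = π·1.75² × L = 9.621128 × 409.472896 = 3939.590941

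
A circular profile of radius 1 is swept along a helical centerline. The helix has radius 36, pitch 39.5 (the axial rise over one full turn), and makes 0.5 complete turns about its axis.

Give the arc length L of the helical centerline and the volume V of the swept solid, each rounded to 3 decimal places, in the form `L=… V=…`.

L=114.809 V=360.683

2πR = 2π·36 = 226.194671
per-turn = √(226.194671² + 39.5²) = √(51164.0292 + 1560.25) = √52724.2792 = 229.617681
L = 0.5 × 229.617681 = 114.808840
V = π·1² × L = 3.141593 × 114.808840 = 360.682609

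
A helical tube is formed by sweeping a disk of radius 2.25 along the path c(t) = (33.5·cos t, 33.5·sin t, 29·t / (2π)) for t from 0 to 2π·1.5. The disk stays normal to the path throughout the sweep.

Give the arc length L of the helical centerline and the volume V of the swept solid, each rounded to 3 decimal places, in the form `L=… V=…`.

2πR = 2π·33.5 = 210.486708
per-turn = √(210.486708² + 29²) = √(44304.6542 + 841) = √45145.6542 = 212.475067
L = 1.5 × 212.475067 = 318.712601
V = π·2.25² × L = 15.904313 × 318.712601 = 5068.904898

L=318.713 V=5068.905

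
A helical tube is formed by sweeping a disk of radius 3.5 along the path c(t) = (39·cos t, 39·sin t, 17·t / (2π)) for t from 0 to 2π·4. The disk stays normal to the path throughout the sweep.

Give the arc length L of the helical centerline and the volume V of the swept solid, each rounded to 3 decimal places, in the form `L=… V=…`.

L=982.533 V=37812.295

2πR = 2π·39 = 245.044227
per-turn = √(245.044227² + 17²) = √(60046.6732 + 289) = √60335.6732 = 245.633209
L = 4 × 245.633209 = 982.532834
V = π·3.5² × L = 38.484510 × 982.532834 = 37812.294700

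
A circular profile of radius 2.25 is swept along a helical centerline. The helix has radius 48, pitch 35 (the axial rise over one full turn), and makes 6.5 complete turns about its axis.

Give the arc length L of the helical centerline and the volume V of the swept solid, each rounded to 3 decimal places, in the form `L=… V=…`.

2πR = 2π·48 = 301.592895
per-turn = √(301.592895² + 35²) = √(90958.2742 + 1225) = √92183.2742 = 303.616986
L = 6.5 × 303.616986 = 1973.510409
V = π·2.25² × L = 15.904313 × 1973.510409 = 31387.326872

L=1973.510 V=31387.327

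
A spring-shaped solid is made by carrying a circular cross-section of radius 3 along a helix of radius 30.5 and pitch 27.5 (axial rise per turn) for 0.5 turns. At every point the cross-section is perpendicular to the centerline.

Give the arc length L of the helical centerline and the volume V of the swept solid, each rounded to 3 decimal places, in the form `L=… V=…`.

L=96.800 V=2736.959

2πR = 2π·30.5 = 191.637152
per-turn = √(191.637152² + 27.5²) = √(36724.7980 + 756.25) = √37481.0480 = 193.600227
L = 0.5 × 193.600227 = 96.800114
V = π·3² × L = 28.274334 × 96.800114 = 2736.958732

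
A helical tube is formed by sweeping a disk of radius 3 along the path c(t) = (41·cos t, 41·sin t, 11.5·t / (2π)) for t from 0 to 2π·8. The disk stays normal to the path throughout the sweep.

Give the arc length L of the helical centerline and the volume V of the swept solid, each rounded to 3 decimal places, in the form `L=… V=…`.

L=2062.937 V=58328.176

2πR = 2π·41 = 257.610598
per-turn = √(257.610598² + 11.5²) = √(66363.2200 + 132.25) = √66495.4700 = 257.867156
L = 8 × 257.867156 = 2062.937246
V = π·3² × L = 28.274334 × 2062.937246 = 58328.176462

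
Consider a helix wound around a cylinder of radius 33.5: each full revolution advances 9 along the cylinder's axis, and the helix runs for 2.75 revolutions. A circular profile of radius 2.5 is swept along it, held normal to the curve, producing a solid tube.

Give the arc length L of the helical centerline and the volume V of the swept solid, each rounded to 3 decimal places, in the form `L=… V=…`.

2πR = 2π·33.5 = 210.486708
per-turn = √(210.486708² + 9²) = √(44304.6542 + 81) = √44385.6542 = 210.679031
L = 2.75 × 210.679031 = 579.367336
V = π·2.5² × L = 19.634954 × 579.367336 = 11375.851033

L=579.367 V=11375.851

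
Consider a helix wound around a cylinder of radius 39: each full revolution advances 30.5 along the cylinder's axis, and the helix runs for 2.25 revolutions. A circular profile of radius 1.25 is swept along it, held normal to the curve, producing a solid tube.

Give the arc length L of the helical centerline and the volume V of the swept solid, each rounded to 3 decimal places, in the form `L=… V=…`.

L=555.604 V=2727.314

2πR = 2π·39 = 245.044227
per-turn = √(245.044227² + 30.5²) = √(60046.6732 + 930.25) = √60976.9232 = 246.935059
L = 2.25 × 246.935059 = 555.603882
V = π·1.25² × L = 4.908739 × 555.603882 = 2727.314178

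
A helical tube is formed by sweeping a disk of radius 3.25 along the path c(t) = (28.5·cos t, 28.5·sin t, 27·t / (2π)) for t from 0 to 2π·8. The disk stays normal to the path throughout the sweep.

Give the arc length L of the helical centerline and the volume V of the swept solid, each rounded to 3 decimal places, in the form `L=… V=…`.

L=1448.759 V=48074.268

2πR = 2π·28.5 = 179.070781
per-turn = √(179.070781² + 27²) = √(32066.3447 + 729) = √32795.3447 = 181.094850
L = 8 × 181.094850 = 1448.758800
V = π·3.25² × L = 33.183072 × 1448.758800 = 48074.268158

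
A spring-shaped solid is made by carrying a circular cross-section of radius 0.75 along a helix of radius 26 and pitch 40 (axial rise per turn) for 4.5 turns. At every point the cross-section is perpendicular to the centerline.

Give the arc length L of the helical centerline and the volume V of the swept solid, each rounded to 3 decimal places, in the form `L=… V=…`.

2πR = 2π·26 = 163.362818
per-turn = √(163.362818² + 40²) = √(26687.4103 + 1600) = √28287.4103 = 168.188615
L = 4.5 × 168.188615 = 756.848769
V = π·0.75² × L = 1.767146 × 756.848769 = 1337.462174

L=756.849 V=1337.462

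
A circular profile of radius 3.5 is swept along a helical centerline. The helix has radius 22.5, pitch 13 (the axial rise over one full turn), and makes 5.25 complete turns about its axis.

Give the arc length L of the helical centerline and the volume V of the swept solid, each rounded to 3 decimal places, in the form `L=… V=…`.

L=745.333 V=28683.762

2πR = 2π·22.5 = 141.371669
per-turn = √(141.371669² + 13²) = √(19985.9489 + 169) = √20154.9489 = 141.968126
L = 5.25 × 141.968126 = 745.332664
V = π·3.5² × L = 38.484510 × 745.332664 = 28683.762350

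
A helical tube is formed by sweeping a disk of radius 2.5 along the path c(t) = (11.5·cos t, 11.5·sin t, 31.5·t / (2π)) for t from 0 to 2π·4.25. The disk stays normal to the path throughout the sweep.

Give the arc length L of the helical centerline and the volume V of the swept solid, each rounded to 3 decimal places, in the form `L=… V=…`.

2πR = 2π·11.5 = 72.256631
per-turn = √(72.256631² + 31.5²) = √(5221.0207 + 992.25) = √6213.2707 = 78.824303
L = 4.25 × 78.824303 = 335.003287
V = π·2.5² × L = 19.634954 × 335.003287 = 6577.774165

L=335.003 V=6577.774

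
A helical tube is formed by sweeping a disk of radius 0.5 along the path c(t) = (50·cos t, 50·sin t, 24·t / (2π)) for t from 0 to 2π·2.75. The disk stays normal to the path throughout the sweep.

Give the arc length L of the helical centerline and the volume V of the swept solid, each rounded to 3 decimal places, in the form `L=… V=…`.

L=866.455 V=680.512

2πR = 2π·50 = 314.159265
per-turn = √(314.159265² + 24²) = √(98696.0440 + 576) = √99272.0440 = 315.074664
L = 2.75 × 315.074664 = 866.455327
V = π·0.5² × L = 0.785398 × 866.455327 = 680.512422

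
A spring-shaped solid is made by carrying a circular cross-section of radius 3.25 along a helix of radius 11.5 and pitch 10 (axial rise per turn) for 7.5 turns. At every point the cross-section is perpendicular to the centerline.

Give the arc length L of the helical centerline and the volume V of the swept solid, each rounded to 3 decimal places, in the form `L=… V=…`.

2πR = 2π·11.5 = 72.256631
per-turn = √(72.256631² + 10²) = √(5221.0207 + 100) = √5321.0207 = 72.945327
L = 7.5 × 72.945327 = 547.089952
V = π·3.25² × L = 33.183072 × 547.089952 = 18154.125500

L=547.090 V=18154.126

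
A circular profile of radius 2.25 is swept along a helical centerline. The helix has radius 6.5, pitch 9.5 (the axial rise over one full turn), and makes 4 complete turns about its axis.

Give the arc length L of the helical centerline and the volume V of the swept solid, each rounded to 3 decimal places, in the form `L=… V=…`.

2πR = 2π·6.5 = 40.840704
per-turn = √(40.840704² + 9.5²) = √(1667.9631 + 90.25) = √1758.2131 = 41.931052
L = 4 × 41.931052 = 167.724209
V = π·2.25² × L = 15.904313 × 167.724209 = 2667.538286

L=167.724 V=2667.538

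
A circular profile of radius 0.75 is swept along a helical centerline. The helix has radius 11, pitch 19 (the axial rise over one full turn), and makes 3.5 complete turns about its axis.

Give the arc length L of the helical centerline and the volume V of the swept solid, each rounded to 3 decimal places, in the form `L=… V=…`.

L=250.877 V=443.336

2πR = 2π·11 = 69.115038
per-turn = √(69.115038² + 19²) = √(4776.8885 + 361) = √5137.8885 = 71.679066
L = 3.5 × 71.679066 = 250.876732
V = π·0.75² × L = 1.767146 × 250.876732 = 443.335780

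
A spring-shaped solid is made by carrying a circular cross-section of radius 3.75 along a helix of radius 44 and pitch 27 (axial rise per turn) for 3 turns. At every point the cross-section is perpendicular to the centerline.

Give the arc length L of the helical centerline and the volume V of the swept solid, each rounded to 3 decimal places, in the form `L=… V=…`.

L=833.326 V=36815.234

2πR = 2π·44 = 276.460154
per-turn = √(276.460154² + 27²) = √(76430.2165 + 729) = √77159.2165 = 277.775479
L = 3 × 277.775479 = 833.326436
V = π·3.75² × L = 44.178647 × 833.326436 = 36815.234179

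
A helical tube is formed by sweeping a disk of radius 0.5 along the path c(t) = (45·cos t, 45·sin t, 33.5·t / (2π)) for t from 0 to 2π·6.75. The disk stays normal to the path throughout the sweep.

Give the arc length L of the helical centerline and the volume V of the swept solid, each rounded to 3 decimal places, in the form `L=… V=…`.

2πR = 2π·45 = 282.743339
per-turn = √(282.743339² + 33.5²) = √(79943.7956 + 1122.25) = √81066.0456 = 284.720996
L = 6.75 × 284.720996 = 1921.866724
V = π·0.5² × L = 0.785398 × 1921.866724 = 1509.430595

L=1921.867 V=1509.431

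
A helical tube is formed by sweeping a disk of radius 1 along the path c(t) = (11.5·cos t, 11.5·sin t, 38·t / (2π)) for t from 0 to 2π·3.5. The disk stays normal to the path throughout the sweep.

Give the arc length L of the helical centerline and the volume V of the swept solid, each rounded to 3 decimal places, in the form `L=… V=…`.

2πR = 2π·11.5 = 72.256631
per-turn = √(72.256631² + 38²) = √(5221.0207 + 1444) = √6665.0207 = 81.639578
L = 3.5 × 81.639578 = 285.738524
V = π·1² × L = 3.141593 × 285.738524 = 897.674047

L=285.739 V=897.674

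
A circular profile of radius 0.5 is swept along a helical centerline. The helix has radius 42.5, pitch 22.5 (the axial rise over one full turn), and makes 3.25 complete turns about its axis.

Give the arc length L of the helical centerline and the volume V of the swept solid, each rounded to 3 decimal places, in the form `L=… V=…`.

2πR = 2π·42.5 = 267.035376
per-turn = √(267.035376² + 22.5²) = √(71307.8918 + 506.25) = √71814.1418 = 267.981607
L = 3.25 × 267.981607 = 870.940223
V = π·0.5² × L = 0.785398 × 870.940223 = 684.034852

L=870.940 V=684.035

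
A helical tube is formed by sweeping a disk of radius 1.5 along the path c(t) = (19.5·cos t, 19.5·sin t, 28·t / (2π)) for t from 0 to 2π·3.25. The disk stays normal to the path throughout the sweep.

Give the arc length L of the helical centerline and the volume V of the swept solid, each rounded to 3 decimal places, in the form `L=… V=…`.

2πR = 2π·19.5 = 122.522113
per-turn = √(122.522113² + 28²) = √(15011.6683 + 784) = √15795.6683 = 125.680819
L = 3.25 × 125.680819 = 408.462662
V = π·1.5² × L = 7.068583 × 408.462662 = 2887.252422

L=408.463 V=2887.252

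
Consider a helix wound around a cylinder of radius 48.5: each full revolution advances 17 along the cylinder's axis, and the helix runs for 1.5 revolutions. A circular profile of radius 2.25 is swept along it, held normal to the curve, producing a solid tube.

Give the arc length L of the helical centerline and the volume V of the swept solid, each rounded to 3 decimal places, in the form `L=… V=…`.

2πR = 2π·48.5 = 304.734487
per-turn = √(304.734487² + 17²) = √(92863.1078 + 289) = √93152.1078 = 305.208302
L = 1.5 × 305.208302 = 457.812453
V = π·2.25² × L = 15.904313 × 457.812453 = 7281.192468

L=457.812 V=7281.192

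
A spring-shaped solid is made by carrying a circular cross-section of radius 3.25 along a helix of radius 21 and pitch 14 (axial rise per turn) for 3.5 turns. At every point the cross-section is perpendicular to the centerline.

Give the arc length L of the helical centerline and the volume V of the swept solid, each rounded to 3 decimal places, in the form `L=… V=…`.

2πR = 2π·21 = 131.946891
per-turn = √(131.946891² + 14²) = √(17409.9822 + 196) = √17605.9822 = 132.687536
L = 3.5 × 132.687536 = 464.406375
V = π·3.25² × L = 33.183072 × 464.406375 = 15410.430379

L=464.406 V=15410.430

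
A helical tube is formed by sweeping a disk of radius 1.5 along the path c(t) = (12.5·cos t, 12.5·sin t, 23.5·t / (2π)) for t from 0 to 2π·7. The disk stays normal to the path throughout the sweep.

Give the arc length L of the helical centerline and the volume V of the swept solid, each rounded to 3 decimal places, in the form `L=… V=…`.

2πR = 2π·12.5 = 78.539816
per-turn = √(78.539816² + 23.5²) = √(6168.5028 + 552.25) = √6720.7528 = 81.980197
L = 7 × 81.980197 = 573.861381
V = π·1.5² × L = 7.068583 × 573.861381 = 4056.387073

L=573.861 V=4056.387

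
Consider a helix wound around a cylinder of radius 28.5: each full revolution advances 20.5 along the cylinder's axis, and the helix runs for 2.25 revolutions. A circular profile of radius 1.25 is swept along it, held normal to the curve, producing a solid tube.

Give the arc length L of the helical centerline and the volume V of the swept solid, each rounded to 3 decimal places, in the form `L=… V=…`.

L=405.541 V=1990.694

2πR = 2π·28.5 = 179.070781
per-turn = √(179.070781² + 20.5²) = √(32066.3447 + 420.25) = √32486.5947 = 180.240380
L = 2.25 × 180.240380 = 405.540856
V = π·1.25² × L = 4.908739 × 405.540856 = 1990.694020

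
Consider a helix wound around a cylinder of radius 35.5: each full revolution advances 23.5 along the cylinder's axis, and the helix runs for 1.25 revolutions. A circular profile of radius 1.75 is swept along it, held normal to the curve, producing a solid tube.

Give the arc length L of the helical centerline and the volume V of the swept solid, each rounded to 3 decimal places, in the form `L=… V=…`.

2πR = 2π·35.5 = 223.053078
per-turn = √(223.053078² + 23.5²) = √(49752.6758 + 552.25) = √50304.9258 = 224.287596
L = 1.25 × 224.287596 = 280.359495
V = π·1.75² × L = 9.621128 × 280.359495 = 2697.374449

L=280.359 V=2697.374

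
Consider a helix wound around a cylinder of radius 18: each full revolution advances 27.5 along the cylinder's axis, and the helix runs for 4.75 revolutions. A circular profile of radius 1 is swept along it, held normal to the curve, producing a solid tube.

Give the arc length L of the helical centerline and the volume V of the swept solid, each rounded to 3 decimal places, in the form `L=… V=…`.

L=552.865 V=1736.877

2πR = 2π·18 = 113.097336
per-turn = √(113.097336² + 27.5²) = √(12791.0073 + 756.25) = √13547.2573 = 116.392686
L = 4.75 × 116.392686 = 552.865257
V = π·1² × L = 3.141593 × 552.865257 = 1736.877431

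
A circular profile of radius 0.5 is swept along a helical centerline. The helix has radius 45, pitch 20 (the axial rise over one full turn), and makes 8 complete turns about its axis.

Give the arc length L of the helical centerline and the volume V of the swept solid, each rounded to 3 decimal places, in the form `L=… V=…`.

2πR = 2π·45 = 282.743339
per-turn = √(282.743339² + 20²) = √(79943.7956 + 400) = √80343.7956 = 283.449812
L = 8 × 283.449812 = 2267.598492
V = π·0.5² × L = 0.785398 × 2267.598492 = 1780.967691

L=2267.598 V=1780.968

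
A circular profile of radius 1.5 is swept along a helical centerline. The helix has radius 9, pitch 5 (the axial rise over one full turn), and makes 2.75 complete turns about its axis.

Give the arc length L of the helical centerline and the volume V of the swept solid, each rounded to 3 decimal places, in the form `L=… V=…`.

2πR = 2π·9 = 56.548668
per-turn = √(56.548668² + 5²) = √(3197.7518 + 25) = √3222.7518 = 56.769286
L = 2.75 × 56.769286 = 156.115536
V = π·1.5² × L = 7.068583 × 156.115536 = 1103.515700

L=156.116 V=1103.516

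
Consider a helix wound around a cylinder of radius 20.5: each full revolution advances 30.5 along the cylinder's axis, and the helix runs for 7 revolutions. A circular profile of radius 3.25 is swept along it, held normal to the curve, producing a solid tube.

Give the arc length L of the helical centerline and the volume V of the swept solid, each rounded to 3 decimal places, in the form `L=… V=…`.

L=926.570 V=30746.435

2πR = 2π·20.5 = 128.805299
per-turn = √(128.805299² + 30.5²) = √(16590.8050 + 930.25) = √17521.0550 = 132.367122
L = 7 × 132.367122 = 926.569854
V = π·3.25² × L = 33.183072 × 926.569854 = 30746.434562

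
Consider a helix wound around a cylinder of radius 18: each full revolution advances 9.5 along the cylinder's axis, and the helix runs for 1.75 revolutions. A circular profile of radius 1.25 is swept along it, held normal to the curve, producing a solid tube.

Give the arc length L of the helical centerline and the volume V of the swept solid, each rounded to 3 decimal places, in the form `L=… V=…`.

2πR = 2π·18 = 113.097336
per-turn = √(113.097336² + 9.5²) = √(12791.0073 + 90.25) = √12881.2573 = 113.495627
L = 1.75 × 113.495627 = 198.617347
V = π·1.25² × L = 4.908739 × 198.617347 = 974.960622

L=198.617 V=974.961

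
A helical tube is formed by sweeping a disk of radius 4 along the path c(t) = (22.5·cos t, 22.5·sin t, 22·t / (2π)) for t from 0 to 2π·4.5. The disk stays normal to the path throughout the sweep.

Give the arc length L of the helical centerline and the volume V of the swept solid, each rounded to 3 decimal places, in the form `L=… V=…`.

L=643.830 V=32362.402

2πR = 2π·22.5 = 141.371669
per-turn = √(141.371669² + 22²) = √(19985.9489 + 484) = √20469.9489 = 143.073229
L = 4.5 × 143.073229 = 643.829531
V = π·4² × L = 50.265482 × 643.829531 = 32362.402015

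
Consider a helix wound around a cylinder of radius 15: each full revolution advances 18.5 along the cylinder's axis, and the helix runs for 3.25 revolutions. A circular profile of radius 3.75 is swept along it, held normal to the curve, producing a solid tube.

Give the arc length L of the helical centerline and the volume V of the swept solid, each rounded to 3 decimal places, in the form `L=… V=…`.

L=312.151 V=13790.387

2πR = 2π·15 = 94.247780
per-turn = √(94.247780² + 18.5²) = √(8882.6440 + 342.25) = √9224.8940 = 96.046312
L = 3.25 × 96.046312 = 312.150513
V = π·3.75² × L = 44.178647 × 312.150513 = 13790.387207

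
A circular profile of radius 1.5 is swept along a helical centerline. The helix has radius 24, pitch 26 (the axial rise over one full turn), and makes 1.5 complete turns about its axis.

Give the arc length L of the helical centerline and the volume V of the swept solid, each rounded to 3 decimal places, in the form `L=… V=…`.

L=229.532 V=1622.467

2πR = 2π·24 = 150.796447
per-turn = √(150.796447² + 26²) = √(22739.5685 + 676) = √23415.5685 = 153.021464
L = 1.5 × 153.021464 = 229.532196
V = π·1.5² × L = 7.068583 × 229.532196 = 1622.467490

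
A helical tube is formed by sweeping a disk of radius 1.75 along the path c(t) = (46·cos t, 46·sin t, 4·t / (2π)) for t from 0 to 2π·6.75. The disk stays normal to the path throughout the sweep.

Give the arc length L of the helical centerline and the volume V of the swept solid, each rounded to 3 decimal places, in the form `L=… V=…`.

2πR = 2π·46 = 289.026524
per-turn = √(289.026524² + 4²) = √(83536.3317 + 16) = √83552.3317 = 289.054202
L = 6.75 × 289.054202 = 1951.115863
V = π·1.75² × L = 9.621128 × 1951.115863 = 18771.934488

L=1951.116 V=18771.934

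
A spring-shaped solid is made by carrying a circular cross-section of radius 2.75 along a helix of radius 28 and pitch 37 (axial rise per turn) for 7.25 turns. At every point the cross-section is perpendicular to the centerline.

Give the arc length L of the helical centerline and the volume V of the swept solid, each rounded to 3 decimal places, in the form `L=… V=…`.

2πR = 2π·28 = 175.929189
per-turn = √(175.929189² + 37²) = √(30951.0794 + 1369) = √32320.0794 = 179.777861
L = 7.25 × 179.777861 = 1303.389494
V = π·2.75² × L = 23.758294 × 1303.389494 = 30966.311377

L=1303.389 V=30966.311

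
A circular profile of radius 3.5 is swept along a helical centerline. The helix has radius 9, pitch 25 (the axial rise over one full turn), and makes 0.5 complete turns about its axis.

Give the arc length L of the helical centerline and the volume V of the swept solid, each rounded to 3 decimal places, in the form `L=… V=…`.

L=30.914 V=1189.718

2πR = 2π·9 = 56.548668
per-turn = √(56.548668² + 25²) = √(3197.7518 + 625) = √3822.7518 = 61.828406
L = 0.5 × 61.828406 = 30.914203
V = π·3.5² × L = 38.484510 × 30.914203 = 1189.717961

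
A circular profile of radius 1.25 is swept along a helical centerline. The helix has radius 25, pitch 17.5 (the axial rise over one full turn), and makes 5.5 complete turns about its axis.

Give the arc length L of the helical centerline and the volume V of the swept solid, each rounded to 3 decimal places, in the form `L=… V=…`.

L=869.283 V=4267.083

2πR = 2π·25 = 157.079633
per-turn = √(157.079633² + 17.5²) = √(24674.0110 + 306.25) = √24980.2610 = 158.051450
L = 5.5 × 158.051450 = 869.282978
V = π·1.25² × L = 4.908739 × 869.282978 = 4267.082839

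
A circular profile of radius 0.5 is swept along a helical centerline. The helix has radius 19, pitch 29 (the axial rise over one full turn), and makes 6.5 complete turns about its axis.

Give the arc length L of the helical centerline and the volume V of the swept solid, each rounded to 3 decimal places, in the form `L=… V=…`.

2πR = 2π·19 = 119.380521
per-turn = √(119.380521² + 29²) = √(14251.7088 + 841) = √15092.7088 = 122.852386
L = 6.5 × 122.852386 = 798.540509
V = π·0.5² × L = 0.785398 × 798.540509 = 627.172249

L=798.541 V=627.172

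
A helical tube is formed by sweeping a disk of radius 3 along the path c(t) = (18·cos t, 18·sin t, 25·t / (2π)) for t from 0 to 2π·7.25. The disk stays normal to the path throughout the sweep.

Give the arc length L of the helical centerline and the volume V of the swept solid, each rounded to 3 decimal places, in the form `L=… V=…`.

L=839.749 V=23743.352

2πR = 2π·18 = 113.097336
per-turn = √(113.097336² + 25²) = √(12791.0073 + 625) = √13416.0073 = 115.827489
L = 7.25 × 115.827489 = 839.749298
V = π·3² × L = 28.274334 × 839.749298 = 23743.352036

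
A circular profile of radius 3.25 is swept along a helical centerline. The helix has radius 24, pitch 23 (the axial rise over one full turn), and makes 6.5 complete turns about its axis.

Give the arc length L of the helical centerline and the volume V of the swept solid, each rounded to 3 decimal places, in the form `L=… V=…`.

L=991.512 V=32901.431

2πR = 2π·24 = 150.796447
per-turn = √(150.796447² + 23²) = √(22739.5685 + 529) = √23268.5685 = 152.540383
L = 6.5 × 152.540383 = 991.512492
V = π·3.25² × L = 33.183072 × 991.512492 = 32901.430795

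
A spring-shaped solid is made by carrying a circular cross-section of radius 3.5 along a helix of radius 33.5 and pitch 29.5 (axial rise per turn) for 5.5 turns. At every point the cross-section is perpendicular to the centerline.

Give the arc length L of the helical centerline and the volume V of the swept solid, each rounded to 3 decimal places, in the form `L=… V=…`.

L=1168.991 V=44988.061

2πR = 2π·33.5 = 210.486708
per-turn = √(210.486708² + 29.5²) = √(44304.6542 + 870.25) = √45174.9042 = 212.543888
L = 5.5 × 212.543888 = 1168.991382
V = π·3.5² × L = 38.484510 × 1168.991382 = 44988.060531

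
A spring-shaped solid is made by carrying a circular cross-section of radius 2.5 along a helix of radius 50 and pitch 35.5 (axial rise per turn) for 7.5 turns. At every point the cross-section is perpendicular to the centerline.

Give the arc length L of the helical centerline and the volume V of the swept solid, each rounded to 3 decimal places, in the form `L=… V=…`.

L=2371.190 V=46558.205

2πR = 2π·50 = 314.159265
per-turn = √(314.159265² + 35.5²) = √(98696.0440 + 1260.25) = √99956.2940 = 316.158653
L = 7.5 × 316.158653 = 2371.189899
V = π·2.5² × L = 19.634954 × 2371.189899 = 46558.204798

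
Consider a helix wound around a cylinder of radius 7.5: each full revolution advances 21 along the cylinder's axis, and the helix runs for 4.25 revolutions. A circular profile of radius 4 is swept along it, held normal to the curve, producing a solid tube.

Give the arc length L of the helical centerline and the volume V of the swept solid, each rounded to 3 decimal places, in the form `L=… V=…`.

L=219.263 V=11021.359

2πR = 2π·7.5 = 47.123890
per-turn = √(47.123890² + 21²) = √(2220.6610 + 441) = √2661.6610 = 51.591288
L = 4.25 × 51.591288 = 219.262974
V = π·4² × L = 50.265482 × 219.262974 = 11021.359158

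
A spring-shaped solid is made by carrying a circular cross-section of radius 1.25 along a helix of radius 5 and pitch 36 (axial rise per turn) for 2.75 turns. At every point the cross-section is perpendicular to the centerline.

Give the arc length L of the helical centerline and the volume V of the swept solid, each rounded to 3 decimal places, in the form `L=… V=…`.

L=131.396 V=644.988

2πR = 2π·5 = 31.415927
per-turn = √(31.415927² + 36²) = √(986.9604 + 1296) = √2282.9604 = 47.780335
L = 2.75 × 47.780335 = 131.395922
V = π·1.25² × L = 4.908739 × 131.395922 = 644.988224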